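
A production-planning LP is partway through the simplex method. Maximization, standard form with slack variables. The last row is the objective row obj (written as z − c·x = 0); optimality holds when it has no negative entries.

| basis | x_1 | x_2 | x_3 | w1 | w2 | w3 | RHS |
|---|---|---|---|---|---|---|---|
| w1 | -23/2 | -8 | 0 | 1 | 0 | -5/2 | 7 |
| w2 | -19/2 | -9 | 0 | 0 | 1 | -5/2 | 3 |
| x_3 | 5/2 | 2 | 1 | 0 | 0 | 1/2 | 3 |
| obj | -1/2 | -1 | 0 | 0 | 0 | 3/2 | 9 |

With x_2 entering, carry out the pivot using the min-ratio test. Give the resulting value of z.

Ratio test on column x_2 — row 1: entry -8 ≤ 0; row 2: entry -9 ≤ 0; row 3: 3/2 = 3/2. Minimum is 3/2 at row 3 (x_3 leaves); pivot element 2.
Pivot on row 3; the obj-row RHS becomes 9 − (-1)·(3/2) = 21/2.

21/2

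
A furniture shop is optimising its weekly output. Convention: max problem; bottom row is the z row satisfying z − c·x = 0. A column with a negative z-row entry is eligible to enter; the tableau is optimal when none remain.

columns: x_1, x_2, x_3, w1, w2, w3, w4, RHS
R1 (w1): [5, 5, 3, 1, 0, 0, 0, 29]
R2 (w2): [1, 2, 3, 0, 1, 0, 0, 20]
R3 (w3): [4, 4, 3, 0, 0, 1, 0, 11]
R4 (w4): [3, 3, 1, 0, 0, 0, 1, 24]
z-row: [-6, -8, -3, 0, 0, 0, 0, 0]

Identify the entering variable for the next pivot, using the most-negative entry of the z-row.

Negative z-row entries: x_1: -6, x_2: -8, x_3: -3.
The most negative is -8 in column x_2, so x_2 enters.

x_2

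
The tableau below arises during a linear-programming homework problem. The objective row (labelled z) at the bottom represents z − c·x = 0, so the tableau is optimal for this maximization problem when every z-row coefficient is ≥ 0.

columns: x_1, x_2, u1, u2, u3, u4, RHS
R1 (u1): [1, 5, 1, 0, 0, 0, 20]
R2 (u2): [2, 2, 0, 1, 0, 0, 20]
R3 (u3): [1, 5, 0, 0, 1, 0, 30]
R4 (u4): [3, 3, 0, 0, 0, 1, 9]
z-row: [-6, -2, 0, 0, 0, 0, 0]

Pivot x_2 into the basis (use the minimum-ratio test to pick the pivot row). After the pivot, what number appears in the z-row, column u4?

2/3

Ratio test on column x_2 — row 1: 20/5 = 4; row 2: 20/2 = 10; row 3: 30/5 = 6; row 4: 9/3 = 3. Minimum is 3 at row 4 (u4 leaves); pivot element 3.
Divide row 4 by 3; eliminate column x_2 from the other rows.
z-row update in column u4: 0 − (-2)·(1/3) = 2/3.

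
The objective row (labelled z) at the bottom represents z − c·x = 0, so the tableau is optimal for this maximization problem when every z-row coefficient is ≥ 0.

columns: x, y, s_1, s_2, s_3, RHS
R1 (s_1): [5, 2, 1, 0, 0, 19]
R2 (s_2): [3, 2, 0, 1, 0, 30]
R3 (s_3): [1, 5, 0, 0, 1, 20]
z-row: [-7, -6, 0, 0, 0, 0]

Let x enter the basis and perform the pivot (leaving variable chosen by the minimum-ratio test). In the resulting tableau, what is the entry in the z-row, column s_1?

7/5

Ratio test on column x — row 1: 19/5 = 19/5; row 2: 30/3 = 10; row 3: 20/1 = 20. Minimum is 19/5 at row 1 (s_1 leaves); pivot element 5.
Divide row 1 by 5; eliminate column x from the other rows.
z-row update in column s_1: 0 − (-7)·(1/5) = 7/5.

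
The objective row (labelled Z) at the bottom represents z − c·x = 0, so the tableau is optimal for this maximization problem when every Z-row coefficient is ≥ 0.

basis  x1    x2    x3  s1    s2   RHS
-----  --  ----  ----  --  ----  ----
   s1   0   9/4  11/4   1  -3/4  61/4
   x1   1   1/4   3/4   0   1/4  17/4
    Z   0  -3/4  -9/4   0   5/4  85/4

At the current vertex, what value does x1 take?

x1 is basic (row 2); its value is the RHS of that row, 17/4.

17/4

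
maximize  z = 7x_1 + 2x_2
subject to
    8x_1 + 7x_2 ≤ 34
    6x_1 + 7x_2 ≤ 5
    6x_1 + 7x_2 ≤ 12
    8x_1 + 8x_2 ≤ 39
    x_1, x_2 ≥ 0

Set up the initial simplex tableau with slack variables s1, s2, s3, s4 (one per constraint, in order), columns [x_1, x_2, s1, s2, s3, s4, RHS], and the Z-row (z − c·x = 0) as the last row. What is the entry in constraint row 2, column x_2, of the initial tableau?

7

Constraint 2 has coefficient 7 on x_2.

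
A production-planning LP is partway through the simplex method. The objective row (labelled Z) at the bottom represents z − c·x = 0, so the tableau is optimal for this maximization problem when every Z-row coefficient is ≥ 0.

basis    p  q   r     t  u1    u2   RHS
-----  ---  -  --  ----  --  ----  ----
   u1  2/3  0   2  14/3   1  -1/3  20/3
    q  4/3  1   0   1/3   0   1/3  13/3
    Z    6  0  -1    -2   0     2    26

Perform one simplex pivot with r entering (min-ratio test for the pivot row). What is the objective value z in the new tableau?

88/3

Ratio test on column r — row 1: (20/3)/2 = 10/3; row 2: entry 0 ≤ 0. Minimum is 10/3 at row 1 (u1 leaves); pivot element 2.
Pivot on row 1; the Z-row RHS becomes 26 − (-1)·(10/3) = 88/3.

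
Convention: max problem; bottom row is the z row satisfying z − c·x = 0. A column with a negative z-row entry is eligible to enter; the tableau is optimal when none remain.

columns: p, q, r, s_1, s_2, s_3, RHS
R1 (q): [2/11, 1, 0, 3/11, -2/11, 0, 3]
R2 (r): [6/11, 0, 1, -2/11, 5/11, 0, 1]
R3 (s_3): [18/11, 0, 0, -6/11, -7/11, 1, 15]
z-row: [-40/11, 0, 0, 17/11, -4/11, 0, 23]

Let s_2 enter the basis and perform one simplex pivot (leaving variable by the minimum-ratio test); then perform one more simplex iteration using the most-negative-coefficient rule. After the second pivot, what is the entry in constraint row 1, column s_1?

Ratio test on column s_2 — row 1: entry -2/11 ≤ 0; row 2: 1/(5/11) = 11/5; row 3: entry -7/11 ≤ 0. Minimum is 11/5 at row 2 (r leaves); pivot element 5/11.
Divide row 2 by 5/11; eliminate column s_2 from the other rows.
Second iteration: most negative z-row entry is -16/5 in column p, so p enters.
Ratio test on column p — row 1: (17/5)/(2/5) = 17/2; row 2: (11/5)/(6/5) = 11/6; row 3: (82/5)/(12/5) = 41/6. Minimum is 11/6 at row 2 (s_2 leaves); pivot element 6/5.
Divide row 2 by 6/5; eliminate column p from the other rows.
After both pivots, the entry at constraint row 1, column s_1 is 1/3.

1/3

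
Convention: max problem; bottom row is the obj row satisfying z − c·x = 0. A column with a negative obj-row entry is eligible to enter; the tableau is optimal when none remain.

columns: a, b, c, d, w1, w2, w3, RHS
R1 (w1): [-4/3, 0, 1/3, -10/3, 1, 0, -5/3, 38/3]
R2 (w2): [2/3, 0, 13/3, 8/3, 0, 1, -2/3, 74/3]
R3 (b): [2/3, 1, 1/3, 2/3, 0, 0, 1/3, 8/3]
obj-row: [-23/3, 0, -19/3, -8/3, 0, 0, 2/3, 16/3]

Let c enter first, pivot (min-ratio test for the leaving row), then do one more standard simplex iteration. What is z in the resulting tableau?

Ratio test on column c — row 1: (38/3)/(1/3) = 38; row 2: (74/3)/(13/3) = 74/13; row 3: (8/3)/(1/3) = 8. Minimum is 74/13 at row 2 (w2 leaves); pivot element 13/3.
Pivot on row 2; the obj-row RHS becomes 16/3 − (-19/3)·(74/13) = 538/13.
Next entering variable (most negative obj-row entry -87/13): a.
Ratio test on column a — row 1: entry -18/13 ≤ 0; row 2: (74/13)/(2/13) = 37; row 3: (10/13)/(8/13) = 5/4. Minimum is 5/4 at row 3 (b leaves); pivot element 8/13.
After the second pivot the obj-row RHS is 538/13 − (-87/13)·(5/4) = 199/4.

199/4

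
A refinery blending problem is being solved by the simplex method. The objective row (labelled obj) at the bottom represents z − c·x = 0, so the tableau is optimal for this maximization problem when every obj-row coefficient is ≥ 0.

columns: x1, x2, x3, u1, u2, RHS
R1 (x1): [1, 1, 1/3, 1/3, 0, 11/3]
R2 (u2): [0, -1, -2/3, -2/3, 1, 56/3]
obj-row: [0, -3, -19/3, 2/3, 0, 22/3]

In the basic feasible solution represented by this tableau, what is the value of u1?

0

u1 is not in the basis, so in the current basic feasible solution u1 = 0.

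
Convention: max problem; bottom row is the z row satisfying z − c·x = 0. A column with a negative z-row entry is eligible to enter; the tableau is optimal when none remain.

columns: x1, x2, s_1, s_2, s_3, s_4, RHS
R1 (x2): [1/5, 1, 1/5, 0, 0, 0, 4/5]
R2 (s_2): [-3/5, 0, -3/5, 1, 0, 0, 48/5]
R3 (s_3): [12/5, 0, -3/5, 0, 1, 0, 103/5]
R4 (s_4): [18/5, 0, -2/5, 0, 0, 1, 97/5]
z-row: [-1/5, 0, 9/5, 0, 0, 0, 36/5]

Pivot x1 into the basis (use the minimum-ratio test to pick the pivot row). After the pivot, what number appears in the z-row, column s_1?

Ratio test on column x1 — row 1: (4/5)/(1/5) = 4; row 2: entry -3/5 ≤ 0; row 3: (103/5)/(12/5) = 103/12; row 4: (97/5)/(18/5) = 97/18. Minimum is 4 at row 1 (x2 leaves); pivot element 1/5.
Divide row 1 by 1/5; eliminate column x1 from the other rows.
z-row update in column s_1: 9/5 − (-1/5)·1 = 2.

2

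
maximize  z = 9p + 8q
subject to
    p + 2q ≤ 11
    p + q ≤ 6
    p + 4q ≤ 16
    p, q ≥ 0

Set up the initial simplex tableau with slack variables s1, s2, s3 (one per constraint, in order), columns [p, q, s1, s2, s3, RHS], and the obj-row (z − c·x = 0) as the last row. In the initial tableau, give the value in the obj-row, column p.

The obj-row carries the negated objective coefficients: the p entry is -9.

-9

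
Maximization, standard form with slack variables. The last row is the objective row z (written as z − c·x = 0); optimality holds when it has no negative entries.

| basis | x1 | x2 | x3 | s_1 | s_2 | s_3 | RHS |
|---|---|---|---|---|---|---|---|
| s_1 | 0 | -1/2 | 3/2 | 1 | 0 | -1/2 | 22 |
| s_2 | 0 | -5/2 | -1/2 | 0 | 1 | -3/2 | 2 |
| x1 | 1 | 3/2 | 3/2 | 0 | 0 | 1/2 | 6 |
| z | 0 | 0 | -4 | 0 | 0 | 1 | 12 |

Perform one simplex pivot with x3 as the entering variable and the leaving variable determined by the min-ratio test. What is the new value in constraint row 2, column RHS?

Ratio test on column x3 — row 1: 22/(3/2) = 44/3; row 2: entry -1/2 ≤ 0; row 3: 6/(3/2) = 4. Minimum is 4 at row 3 (x1 leaves); pivot element 3/2.
Divide row 3 by 3/2; eliminate column x3 from the other rows.
Row 2 update in column RHS: 2 − (-1/2)·4 = 4.

4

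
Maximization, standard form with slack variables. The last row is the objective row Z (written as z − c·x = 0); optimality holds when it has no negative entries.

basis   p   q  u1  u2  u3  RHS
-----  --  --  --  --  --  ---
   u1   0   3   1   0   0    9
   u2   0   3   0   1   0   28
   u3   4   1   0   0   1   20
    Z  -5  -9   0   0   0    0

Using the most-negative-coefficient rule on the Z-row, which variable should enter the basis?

Negative Z-row entries: p: -5, q: -9.
The most negative is -9 in column q, so q enters.

q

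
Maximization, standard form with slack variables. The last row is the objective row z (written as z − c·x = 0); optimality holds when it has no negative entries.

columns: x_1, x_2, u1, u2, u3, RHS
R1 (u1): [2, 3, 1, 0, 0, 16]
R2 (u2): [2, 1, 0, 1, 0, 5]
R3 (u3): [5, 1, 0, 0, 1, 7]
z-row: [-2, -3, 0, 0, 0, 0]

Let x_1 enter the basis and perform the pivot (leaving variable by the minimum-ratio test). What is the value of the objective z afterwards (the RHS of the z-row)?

Ratio test on column x_1 — row 1: 16/2 = 8; row 2: 5/2 = 5/2; row 3: 7/5 = 7/5. Minimum is 7/5 at row 3 (u3 leaves); pivot element 5.
Pivot on row 3; the z-row RHS becomes 0 − (-2)·(7/5) = 14/5.

14/5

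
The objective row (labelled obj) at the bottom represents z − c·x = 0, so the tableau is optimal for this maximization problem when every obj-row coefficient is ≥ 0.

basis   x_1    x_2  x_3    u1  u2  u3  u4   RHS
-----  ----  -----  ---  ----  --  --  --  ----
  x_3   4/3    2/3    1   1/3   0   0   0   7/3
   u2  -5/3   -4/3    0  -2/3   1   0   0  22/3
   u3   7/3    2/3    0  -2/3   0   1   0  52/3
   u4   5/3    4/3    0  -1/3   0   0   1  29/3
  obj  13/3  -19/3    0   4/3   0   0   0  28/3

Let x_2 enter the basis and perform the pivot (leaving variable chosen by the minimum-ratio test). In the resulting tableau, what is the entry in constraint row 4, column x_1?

Ratio test on column x_2 — row 1: (7/3)/(2/3) = 7/2; row 2: entry -4/3 ≤ 0; row 3: (52/3)/(2/3) = 26; row 4: (29/3)/(4/3) = 29/4. Minimum is 7/2 at row 1 (x_3 leaves); pivot element 2/3.
Divide row 1 by 2/3; eliminate column x_2 from the other rows.
Row 4 update in column x_1: 5/3 − (4/3)·2 = -1.

-1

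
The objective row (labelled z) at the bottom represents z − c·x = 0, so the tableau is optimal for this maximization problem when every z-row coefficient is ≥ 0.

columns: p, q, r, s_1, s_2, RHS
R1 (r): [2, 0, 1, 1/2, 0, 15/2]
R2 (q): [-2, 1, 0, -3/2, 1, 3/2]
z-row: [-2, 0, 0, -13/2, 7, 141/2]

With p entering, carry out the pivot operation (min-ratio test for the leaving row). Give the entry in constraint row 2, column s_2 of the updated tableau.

1

Ratio test on column p — row 1: (15/2)/2 = 15/4; row 2: entry -2 ≤ 0. Minimum is 15/4 at row 1 (r leaves); pivot element 2.
Divide row 1 by 2; eliminate column p from the other rows.
Row 2 update in column s_2: 1 − (-2)·0 = 1.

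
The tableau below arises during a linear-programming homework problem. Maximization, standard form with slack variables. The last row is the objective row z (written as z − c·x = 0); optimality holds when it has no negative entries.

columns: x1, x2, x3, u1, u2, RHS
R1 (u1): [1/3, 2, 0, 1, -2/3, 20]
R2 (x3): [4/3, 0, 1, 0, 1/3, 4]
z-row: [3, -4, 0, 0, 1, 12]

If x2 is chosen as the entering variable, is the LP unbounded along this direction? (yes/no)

Column x2 has positive entries in row(s) 1, so the ratio test bounds it — not unbounded.

no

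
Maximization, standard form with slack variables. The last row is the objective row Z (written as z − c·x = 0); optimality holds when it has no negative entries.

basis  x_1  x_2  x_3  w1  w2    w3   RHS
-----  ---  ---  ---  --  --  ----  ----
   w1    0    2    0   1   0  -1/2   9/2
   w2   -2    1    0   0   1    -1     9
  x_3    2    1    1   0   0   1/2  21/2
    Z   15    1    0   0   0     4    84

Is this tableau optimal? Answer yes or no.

yes

Every Z-row coefficient is ≥ 0, so the tableau is optimal.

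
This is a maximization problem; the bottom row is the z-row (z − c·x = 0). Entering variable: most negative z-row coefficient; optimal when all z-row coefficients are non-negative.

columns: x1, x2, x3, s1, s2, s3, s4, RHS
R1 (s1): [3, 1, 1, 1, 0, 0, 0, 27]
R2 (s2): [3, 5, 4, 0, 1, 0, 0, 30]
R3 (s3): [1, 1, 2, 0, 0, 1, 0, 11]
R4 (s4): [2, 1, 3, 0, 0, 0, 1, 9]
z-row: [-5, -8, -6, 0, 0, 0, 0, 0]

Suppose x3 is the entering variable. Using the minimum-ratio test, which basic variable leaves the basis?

Column x3 entries and ratios — s1: 27/1 = 27; s2: 30/4 = 15/2; s3: 11/2 = 11/2; s4: 9/3 = 3.
Smallest ratio is 3 in the row of s4, so s4 leaves.

s4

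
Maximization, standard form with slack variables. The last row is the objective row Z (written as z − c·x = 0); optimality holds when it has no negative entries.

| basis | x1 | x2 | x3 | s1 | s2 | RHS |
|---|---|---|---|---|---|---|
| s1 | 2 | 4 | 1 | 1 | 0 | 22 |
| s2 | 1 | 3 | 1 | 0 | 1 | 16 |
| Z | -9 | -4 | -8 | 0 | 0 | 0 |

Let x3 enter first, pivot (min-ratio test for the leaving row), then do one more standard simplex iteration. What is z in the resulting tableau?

134

Ratio test on column x3 — row 1: 22/1 = 22; row 2: 16/1 = 16. Minimum is 16 at row 2 (s2 leaves); pivot element 1.
Pivot on row 2; the Z-row RHS becomes 0 − (-8)·16 = 128.
Next entering variable (most negative Z-row entry -1): x1.
Ratio test on column x1 — row 1: 6/1 = 6; row 2: 16/1 = 16. Minimum is 6 at row 1 (s1 leaves); pivot element 1.
After the second pivot the Z-row RHS is 128 − (-1)·6 = 134.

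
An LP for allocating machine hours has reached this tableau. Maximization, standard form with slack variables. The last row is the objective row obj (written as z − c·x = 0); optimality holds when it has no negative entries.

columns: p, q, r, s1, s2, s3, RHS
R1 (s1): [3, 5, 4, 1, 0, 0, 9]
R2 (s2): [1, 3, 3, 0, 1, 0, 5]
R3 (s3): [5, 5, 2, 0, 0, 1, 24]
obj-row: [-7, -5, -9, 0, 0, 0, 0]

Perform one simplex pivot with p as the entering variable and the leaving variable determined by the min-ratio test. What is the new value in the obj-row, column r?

Ratio test on column p — row 1: 9/3 = 3; row 2: 5/1 = 5; row 3: 24/5 = 24/5. Minimum is 3 at row 1 (s1 leaves); pivot element 3.
Divide row 1 by 3; eliminate column p from the other rows.
obj-row update in column r: -9 − (-7)·(4/3) = 1/3.

1/3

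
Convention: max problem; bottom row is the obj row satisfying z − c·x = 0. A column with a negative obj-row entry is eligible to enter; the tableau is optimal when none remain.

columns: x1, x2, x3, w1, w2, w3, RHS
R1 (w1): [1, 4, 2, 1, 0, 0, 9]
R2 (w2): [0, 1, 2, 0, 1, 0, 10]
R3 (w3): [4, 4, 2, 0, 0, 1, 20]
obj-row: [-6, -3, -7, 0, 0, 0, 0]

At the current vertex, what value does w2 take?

w2 is basic (row 2); its value is the RHS of that row, 10.

10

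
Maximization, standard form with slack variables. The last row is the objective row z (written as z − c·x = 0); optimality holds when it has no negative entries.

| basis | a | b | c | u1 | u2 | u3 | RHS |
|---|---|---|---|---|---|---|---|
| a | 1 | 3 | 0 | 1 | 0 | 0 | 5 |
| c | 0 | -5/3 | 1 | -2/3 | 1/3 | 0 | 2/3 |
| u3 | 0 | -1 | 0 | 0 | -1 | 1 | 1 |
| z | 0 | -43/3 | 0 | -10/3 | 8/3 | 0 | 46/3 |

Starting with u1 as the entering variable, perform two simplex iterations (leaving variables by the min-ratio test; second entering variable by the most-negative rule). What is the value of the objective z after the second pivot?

353/9

Ratio test on column u1 — row 1: 5/1 = 5; row 2: entry -2/3 ≤ 0; row 3: entry 0 ≤ 0. Minimum is 5 at row 1 (a leaves); pivot element 1.
Pivot on row 1; the z-row RHS becomes 46/3 − (-10/3)·5 = 32.
Next entering variable (most negative z-row entry -13/3): b.
Ratio test on column b — row 1: 5/3 = 5/3; row 2: 4/(1/3) = 12; row 3: entry -1 ≤ 0. Minimum is 5/3 at row 1 (u1 leaves); pivot element 3.
After the second pivot the z-row RHS is 32 − (-13/3)·(5/3) = 353/9.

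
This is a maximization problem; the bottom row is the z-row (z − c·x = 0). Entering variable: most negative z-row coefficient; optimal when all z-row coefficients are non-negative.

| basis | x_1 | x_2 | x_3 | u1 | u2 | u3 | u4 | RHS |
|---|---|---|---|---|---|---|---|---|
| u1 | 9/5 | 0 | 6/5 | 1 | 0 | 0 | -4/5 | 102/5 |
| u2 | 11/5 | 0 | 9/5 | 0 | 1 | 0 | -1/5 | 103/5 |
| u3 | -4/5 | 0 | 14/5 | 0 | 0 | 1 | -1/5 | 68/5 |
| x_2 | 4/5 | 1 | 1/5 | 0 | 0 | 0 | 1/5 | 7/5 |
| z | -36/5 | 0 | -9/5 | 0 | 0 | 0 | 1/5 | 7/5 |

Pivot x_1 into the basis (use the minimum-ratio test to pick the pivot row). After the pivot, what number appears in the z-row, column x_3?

0

Ratio test on column x_1 — row 1: (102/5)/(9/5) = 34/3; row 2: (103/5)/(11/5) = 103/11; row 3: entry -4/5 ≤ 0; row 4: (7/5)/(4/5) = 7/4. Minimum is 7/4 at row 4 (x_2 leaves); pivot element 4/5.
Divide row 4 by 4/5; eliminate column x_1 from the other rows.
z-row update in column x_3: -9/5 − (-36/5)·(1/4) = 0.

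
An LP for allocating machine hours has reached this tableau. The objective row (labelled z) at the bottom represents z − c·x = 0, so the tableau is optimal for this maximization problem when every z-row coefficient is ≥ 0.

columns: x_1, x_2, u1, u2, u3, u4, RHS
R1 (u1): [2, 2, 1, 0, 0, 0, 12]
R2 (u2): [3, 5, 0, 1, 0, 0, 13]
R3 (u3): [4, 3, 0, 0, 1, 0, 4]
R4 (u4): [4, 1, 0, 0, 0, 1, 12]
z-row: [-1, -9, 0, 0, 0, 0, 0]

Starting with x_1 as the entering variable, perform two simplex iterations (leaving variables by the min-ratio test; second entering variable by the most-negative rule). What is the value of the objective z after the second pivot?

12

Ratio test on column x_1 — row 1: 12/2 = 6; row 2: 13/3 = 13/3; row 3: 4/4 = 1; row 4: 12/4 = 3. Minimum is 1 at row 3 (u3 leaves); pivot element 4.
Pivot on row 3; the z-row RHS becomes 0 − (-1)·1 = 1.
Next entering variable (most negative z-row entry -33/4): x_2.
Ratio test on column x_2 — row 1: 10/(1/2) = 20; row 2: 10/(11/4) = 40/11; row 3: 1/(3/4) = 4/3; row 4: entry -2 ≤ 0. Minimum is 4/3 at row 3 (x_1 leaves); pivot element 3/4.
After the second pivot the z-row RHS is 1 − (-33/4)·(4/3) = 12.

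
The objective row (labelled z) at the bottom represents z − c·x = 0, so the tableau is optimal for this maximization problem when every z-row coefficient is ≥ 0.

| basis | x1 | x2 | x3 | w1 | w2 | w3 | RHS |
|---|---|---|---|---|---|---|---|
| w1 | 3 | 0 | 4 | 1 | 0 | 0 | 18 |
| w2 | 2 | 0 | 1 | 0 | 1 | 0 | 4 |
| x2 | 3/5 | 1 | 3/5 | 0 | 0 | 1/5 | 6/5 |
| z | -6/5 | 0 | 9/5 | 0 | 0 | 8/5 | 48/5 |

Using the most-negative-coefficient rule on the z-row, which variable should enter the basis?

x1

Negative z-row entries: x1: -6/5.
The most negative is -6/5 in column x1, so x1 enters.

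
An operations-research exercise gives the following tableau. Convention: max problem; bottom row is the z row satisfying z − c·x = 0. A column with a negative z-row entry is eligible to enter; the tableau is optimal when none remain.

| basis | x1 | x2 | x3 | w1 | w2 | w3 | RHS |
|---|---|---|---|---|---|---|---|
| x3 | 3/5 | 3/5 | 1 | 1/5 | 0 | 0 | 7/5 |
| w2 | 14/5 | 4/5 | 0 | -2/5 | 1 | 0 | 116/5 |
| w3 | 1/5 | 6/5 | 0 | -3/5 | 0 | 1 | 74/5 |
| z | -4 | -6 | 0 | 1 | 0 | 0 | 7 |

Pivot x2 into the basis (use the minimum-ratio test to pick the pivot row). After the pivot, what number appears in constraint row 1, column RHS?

7/3

Ratio test on column x2 — row 1: (7/5)/(3/5) = 7/3; row 2: (116/5)/(4/5) = 29; row 3: (74/5)/(6/5) = 37/3. Minimum is 7/3 at row 1 (x3 leaves); pivot element 3/5.
Divide row 1 by 3/5; eliminate column x2 from the other rows.
In the new row 1, the RHS entry is the old entry divided by the pivot: (7/5)/(3/5) = 7/3.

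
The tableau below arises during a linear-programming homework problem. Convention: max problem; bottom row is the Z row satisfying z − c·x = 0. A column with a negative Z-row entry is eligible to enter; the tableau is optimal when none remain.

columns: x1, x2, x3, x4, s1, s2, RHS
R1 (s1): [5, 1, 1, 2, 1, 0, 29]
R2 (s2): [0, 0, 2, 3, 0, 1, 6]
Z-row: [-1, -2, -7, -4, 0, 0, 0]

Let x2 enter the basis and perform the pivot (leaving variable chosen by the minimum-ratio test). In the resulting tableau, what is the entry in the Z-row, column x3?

Ratio test on column x2 — row 1: 29/1 = 29; row 2: entry 0 ≤ 0. Minimum is 29 at row 1 (s1 leaves); pivot element 1.
Divide row 1 by 1; eliminate column x2 from the other rows.
Z-row update in column x3: -7 − (-2)·1 = -5.

-5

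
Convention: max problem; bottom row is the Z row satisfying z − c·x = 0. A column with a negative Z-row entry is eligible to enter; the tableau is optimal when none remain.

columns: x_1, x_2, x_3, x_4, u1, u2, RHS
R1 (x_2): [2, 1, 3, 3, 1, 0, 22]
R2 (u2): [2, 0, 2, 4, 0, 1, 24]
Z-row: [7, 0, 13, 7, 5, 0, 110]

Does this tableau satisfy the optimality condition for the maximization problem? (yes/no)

yes

Every Z-row coefficient is ≥ 0, so the tableau is optimal.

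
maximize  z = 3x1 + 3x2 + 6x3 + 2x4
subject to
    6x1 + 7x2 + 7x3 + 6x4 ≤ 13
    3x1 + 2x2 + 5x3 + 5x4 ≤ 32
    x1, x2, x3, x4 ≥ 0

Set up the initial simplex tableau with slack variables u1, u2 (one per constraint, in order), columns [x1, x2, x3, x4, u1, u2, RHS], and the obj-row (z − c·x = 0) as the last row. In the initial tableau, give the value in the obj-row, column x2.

-3

The obj-row carries the negated objective coefficients: the x2 entry is -3.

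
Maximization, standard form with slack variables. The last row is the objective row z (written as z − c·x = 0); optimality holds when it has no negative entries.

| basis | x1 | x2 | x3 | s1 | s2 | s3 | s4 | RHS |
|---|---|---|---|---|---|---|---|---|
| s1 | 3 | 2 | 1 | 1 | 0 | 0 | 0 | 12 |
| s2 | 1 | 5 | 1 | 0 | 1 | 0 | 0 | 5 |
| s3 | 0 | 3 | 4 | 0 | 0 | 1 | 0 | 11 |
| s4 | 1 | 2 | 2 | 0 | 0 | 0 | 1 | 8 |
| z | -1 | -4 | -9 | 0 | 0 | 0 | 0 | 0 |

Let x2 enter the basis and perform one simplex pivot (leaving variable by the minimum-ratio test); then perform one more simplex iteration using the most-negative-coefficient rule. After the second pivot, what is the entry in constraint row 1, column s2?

Ratio test on column x2 — row 1: 12/2 = 6; row 2: 5/5 = 1; row 3: 11/3 = 11/3; row 4: 8/2 = 4. Minimum is 1 at row 2 (s2 leaves); pivot element 5.
Divide row 2 by 5; eliminate column x2 from the other rows.
Second iteration: most negative z-row entry is -41/5 in column x3, so x3 enters.
Ratio test on column x3 — row 1: 10/(3/5) = 50/3; row 2: 1/(1/5) = 5; row 3: 8/(17/5) = 40/17; row 4: 6/(8/5) = 15/4. Minimum is 40/17 at row 3 (s3 leaves); pivot element 17/5.
Divide row 3 by 17/5; eliminate column x3 from the other rows.
After both pivots, the entry at constraint row 1, column s2 is -5/17.

-5/17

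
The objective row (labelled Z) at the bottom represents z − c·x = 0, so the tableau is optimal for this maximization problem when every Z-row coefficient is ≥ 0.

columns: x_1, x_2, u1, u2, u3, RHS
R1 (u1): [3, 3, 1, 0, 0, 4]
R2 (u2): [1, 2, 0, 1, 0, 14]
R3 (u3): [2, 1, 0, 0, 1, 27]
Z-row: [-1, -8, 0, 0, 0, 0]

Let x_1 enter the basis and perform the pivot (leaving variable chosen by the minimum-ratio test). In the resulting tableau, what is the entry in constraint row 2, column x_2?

1

Ratio test on column x_1 — row 1: 4/3 = 4/3; row 2: 14/1 = 14; row 3: 27/2 = 27/2. Minimum is 4/3 at row 1 (u1 leaves); pivot element 3.
Divide row 1 by 3; eliminate column x_1 from the other rows.
Row 2 update in column x_2: 2 − 1·1 = 1.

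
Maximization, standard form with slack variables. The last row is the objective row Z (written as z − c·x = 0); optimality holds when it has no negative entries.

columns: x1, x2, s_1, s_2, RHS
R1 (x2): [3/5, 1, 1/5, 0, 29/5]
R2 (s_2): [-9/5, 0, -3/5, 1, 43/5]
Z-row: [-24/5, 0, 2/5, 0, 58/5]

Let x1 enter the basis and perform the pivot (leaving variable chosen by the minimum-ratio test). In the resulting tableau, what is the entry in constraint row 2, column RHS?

26

Ratio test on column x1 — row 1: (29/5)/(3/5) = 29/3; row 2: entry -9/5 ≤ 0. Minimum is 29/3 at row 1 (x2 leaves); pivot element 3/5.
Divide row 1 by 3/5; eliminate column x1 from the other rows.
Row 2 update in column RHS: 43/5 − (-9/5)·(29/3) = 26.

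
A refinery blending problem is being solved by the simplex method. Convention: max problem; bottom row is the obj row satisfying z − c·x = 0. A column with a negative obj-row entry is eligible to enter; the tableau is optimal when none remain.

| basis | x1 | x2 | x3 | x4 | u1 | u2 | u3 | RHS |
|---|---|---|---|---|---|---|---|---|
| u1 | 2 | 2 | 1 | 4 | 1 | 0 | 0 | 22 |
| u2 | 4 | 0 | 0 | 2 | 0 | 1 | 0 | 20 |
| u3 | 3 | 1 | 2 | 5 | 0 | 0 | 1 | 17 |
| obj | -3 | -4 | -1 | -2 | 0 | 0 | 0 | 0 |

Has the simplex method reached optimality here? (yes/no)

The obj-row has a negative entry -4 in column x2, so it is not optimal.

no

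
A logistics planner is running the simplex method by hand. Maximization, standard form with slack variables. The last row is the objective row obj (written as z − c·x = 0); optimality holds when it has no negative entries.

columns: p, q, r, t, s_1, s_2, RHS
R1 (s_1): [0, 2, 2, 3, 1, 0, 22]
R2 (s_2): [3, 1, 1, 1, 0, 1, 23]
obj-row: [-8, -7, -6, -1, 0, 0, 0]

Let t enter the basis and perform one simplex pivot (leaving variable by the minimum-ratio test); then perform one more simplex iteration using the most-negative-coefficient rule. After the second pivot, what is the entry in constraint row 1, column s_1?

Ratio test on column t — row 1: 22/3 = 22/3; row 2: 23/1 = 23. Minimum is 22/3 at row 1 (s_1 leaves); pivot element 3.
Divide row 1 by 3; eliminate column t from the other rows.
Second iteration: most negative obj-row entry is -8 in column p, so p enters.
Ratio test on column p — row 1: entry 0 ≤ 0; row 2: (47/3)/3 = 47/9. Minimum is 47/9 at row 2 (s_2 leaves); pivot element 3.
Divide row 2 by 3; eliminate column p from the other rows.
After both pivots, the entry at constraint row 1, column s_1 is 1/3.

1/3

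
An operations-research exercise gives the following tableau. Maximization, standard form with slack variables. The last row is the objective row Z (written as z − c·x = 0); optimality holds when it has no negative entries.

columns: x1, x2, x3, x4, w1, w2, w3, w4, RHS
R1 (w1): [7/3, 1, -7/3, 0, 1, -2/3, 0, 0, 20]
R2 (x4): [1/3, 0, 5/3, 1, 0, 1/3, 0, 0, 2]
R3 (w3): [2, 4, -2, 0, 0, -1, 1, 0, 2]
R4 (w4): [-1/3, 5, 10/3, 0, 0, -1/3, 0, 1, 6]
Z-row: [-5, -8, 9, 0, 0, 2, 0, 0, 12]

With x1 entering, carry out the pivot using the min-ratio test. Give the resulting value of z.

Ratio test on column x1 — row 1: 20/(7/3) = 60/7; row 2: 2/(1/3) = 6; row 3: 2/2 = 1; row 4: entry -1/3 ≤ 0. Minimum is 1 at row 3 (w3 leaves); pivot element 2.
Pivot on row 3; the Z-row RHS becomes 12 − (-5)·1 = 17.

17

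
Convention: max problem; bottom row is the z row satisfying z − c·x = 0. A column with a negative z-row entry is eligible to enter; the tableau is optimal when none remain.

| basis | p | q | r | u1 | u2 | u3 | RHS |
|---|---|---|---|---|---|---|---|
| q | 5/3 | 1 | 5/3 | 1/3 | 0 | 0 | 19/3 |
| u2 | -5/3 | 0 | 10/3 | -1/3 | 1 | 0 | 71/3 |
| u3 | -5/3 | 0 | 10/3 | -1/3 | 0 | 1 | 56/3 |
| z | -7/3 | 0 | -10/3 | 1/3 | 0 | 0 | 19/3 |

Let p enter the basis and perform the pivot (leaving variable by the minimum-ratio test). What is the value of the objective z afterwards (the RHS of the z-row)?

76/5

Ratio test on column p — row 1: (19/3)/(5/3) = 19/5; row 2: entry -5/3 ≤ 0; row 3: entry -5/3 ≤ 0. Minimum is 19/5 at row 1 (q leaves); pivot element 5/3.
Pivot on row 1; the z-row RHS becomes 19/3 − (-7/3)·(19/5) = 76/5.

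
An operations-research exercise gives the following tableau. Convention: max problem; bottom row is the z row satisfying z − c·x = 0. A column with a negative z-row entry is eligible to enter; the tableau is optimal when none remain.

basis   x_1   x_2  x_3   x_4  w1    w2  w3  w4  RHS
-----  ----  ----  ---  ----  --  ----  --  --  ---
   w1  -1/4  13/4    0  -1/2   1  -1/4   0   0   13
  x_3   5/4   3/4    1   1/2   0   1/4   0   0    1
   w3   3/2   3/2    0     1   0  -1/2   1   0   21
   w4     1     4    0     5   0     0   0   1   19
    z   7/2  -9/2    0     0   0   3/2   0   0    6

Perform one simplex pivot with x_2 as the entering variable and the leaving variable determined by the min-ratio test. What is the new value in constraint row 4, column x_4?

Ratio test on column x_2 — row 1: 13/(13/4) = 4; row 2: 1/(3/4) = 4/3; row 3: 21/(3/2) = 14; row 4: 19/4 = 19/4. Minimum is 4/3 at row 2 (x_3 leaves); pivot element 3/4.
Divide row 2 by 3/4; eliminate column x_2 from the other rows.
Row 4 update in column x_4: 5 − 4·(2/3) = 7/3.

7/3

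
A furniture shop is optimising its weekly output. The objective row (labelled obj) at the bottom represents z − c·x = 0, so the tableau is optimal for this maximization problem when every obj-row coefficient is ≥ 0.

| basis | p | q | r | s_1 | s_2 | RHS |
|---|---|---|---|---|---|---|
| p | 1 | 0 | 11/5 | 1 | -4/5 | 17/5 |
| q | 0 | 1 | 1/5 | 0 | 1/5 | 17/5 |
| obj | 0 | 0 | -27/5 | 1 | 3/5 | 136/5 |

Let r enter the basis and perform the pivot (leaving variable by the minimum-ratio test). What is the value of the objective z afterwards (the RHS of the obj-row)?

Ratio test on column r — row 1: (17/5)/(11/5) = 17/11; row 2: (17/5)/(1/5) = 17. Minimum is 17/11 at row 1 (p leaves); pivot element 11/5.
Pivot on row 1; the obj-row RHS becomes 136/5 − (-27/5)·(17/11) = 391/11.

391/11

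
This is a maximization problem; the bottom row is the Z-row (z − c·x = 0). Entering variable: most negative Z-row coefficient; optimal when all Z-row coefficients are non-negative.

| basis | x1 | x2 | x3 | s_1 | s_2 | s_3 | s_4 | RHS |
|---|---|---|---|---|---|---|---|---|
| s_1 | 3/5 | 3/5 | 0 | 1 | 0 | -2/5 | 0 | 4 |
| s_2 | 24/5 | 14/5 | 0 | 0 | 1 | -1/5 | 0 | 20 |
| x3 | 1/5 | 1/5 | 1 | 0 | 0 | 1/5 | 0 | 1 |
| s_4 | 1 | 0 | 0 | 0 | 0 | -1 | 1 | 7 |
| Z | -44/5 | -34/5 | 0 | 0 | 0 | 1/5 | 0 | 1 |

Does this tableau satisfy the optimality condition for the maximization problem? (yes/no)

The Z-row has a negative entry -44/5 in column x1, so it is not optimal.

no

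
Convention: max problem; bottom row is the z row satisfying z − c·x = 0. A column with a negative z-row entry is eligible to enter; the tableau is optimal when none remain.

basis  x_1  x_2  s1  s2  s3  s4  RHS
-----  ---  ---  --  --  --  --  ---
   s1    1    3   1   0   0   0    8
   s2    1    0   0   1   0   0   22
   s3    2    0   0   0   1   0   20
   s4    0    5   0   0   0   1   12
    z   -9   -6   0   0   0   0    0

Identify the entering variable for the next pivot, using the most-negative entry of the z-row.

x_1

Negative z-row entries: x_1: -9, x_2: -6.
The most negative is -9 in column x_1, so x_1 enters.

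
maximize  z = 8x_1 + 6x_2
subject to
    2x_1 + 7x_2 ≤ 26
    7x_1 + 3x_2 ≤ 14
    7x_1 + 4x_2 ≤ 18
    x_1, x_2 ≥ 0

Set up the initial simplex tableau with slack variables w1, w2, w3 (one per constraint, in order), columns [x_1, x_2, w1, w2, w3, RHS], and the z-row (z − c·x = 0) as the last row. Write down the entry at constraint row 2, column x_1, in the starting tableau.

7

Constraint 2 has coefficient 7 on x_1.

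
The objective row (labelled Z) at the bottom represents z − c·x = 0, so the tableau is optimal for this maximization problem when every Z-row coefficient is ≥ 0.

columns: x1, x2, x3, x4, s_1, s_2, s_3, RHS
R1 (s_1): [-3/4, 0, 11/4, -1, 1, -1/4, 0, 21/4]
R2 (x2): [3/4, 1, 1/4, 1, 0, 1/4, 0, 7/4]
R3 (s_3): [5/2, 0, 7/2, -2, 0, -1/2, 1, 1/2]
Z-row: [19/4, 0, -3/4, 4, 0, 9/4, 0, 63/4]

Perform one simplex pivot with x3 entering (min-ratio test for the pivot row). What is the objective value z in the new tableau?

Ratio test on column x3 — row 1: (21/4)/(11/4) = 21/11; row 2: (7/4)/(1/4) = 7; row 3: (1/2)/(7/2) = 1/7. Minimum is 1/7 at row 3 (s_3 leaves); pivot element 7/2.
Pivot on row 3; the Z-row RHS becomes 63/4 − (-3/4)·(1/7) = 111/7.

111/7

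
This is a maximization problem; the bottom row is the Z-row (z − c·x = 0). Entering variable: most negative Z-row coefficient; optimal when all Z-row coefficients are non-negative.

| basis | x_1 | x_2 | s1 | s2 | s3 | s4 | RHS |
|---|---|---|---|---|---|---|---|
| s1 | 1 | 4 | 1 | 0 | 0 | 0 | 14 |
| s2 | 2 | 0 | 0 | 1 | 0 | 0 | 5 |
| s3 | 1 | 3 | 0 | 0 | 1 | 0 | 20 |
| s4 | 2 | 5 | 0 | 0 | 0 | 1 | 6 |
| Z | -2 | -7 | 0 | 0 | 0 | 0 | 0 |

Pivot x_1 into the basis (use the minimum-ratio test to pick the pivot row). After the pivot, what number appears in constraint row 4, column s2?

-1

Ratio test on column x_1 — row 1: 14/1 = 14; row 2: 5/2 = 5/2; row 3: 20/1 = 20; row 4: 6/2 = 3. Minimum is 5/2 at row 2 (s2 leaves); pivot element 2.
Divide row 2 by 2; eliminate column x_1 from the other rows.
Row 4 update in column s2: 0 − 2·(1/2) = -1.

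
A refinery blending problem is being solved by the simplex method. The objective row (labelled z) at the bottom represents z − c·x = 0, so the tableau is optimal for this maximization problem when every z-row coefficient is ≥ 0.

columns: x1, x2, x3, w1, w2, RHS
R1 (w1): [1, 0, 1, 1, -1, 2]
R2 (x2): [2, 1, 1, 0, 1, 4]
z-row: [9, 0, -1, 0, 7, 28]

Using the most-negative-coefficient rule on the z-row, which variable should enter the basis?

x3

Negative z-row entries: x3: -1.
The most negative is -1 in column x3, so x3 enters.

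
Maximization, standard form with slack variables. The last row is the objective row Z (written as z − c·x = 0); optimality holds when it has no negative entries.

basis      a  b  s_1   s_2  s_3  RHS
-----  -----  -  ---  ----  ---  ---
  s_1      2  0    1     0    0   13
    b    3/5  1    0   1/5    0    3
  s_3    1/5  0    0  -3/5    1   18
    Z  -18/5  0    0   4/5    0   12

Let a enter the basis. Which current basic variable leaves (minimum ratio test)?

Column a entries and ratios — s_1: 13/2 = 13/2; b: 3/(3/5) = 5; s_3: 18/(1/5) = 90.
Smallest ratio is 5 in the row of b, so b leaves.

b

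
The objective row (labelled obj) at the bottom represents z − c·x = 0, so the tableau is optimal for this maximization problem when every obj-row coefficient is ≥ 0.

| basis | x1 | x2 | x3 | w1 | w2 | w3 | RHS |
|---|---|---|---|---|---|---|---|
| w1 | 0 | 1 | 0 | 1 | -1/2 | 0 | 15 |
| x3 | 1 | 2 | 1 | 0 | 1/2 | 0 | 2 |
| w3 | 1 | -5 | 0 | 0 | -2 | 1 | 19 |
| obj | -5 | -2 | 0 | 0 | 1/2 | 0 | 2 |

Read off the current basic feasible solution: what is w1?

w1 is basic (row 1); its value is the RHS of that row, 15.

15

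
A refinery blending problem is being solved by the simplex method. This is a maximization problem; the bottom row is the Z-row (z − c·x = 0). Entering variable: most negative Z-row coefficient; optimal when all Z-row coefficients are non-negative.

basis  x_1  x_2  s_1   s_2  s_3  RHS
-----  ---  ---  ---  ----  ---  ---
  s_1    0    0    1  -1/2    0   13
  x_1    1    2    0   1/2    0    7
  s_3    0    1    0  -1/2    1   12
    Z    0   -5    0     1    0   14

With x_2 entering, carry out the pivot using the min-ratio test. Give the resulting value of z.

63/2

Ratio test on column x_2 — row 1: entry 0 ≤ 0; row 2: 7/2 = 7/2; row 3: 12/1 = 12. Minimum is 7/2 at row 2 (x_1 leaves); pivot element 2.
Pivot on row 2; the Z-row RHS becomes 14 − (-5)·(7/2) = 63/2.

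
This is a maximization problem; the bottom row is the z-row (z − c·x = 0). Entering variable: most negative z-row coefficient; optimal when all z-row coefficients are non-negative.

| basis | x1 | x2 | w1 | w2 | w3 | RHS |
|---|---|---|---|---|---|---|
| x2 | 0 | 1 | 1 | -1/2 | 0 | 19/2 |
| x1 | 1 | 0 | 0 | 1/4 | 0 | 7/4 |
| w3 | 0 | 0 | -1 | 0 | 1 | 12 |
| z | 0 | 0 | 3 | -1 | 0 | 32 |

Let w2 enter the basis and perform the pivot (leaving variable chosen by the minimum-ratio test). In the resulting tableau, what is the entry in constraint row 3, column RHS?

12

Ratio test on column w2 — row 1: entry -1/2 ≤ 0; row 2: (7/4)/(1/4) = 7; row 3: entry 0 ≤ 0. Minimum is 7 at row 2 (x1 leaves); pivot element 1/4.
Divide row 2 by 1/4; eliminate column w2 from the other rows.
Row 3 update in column RHS: 12 − 0·7 = 12.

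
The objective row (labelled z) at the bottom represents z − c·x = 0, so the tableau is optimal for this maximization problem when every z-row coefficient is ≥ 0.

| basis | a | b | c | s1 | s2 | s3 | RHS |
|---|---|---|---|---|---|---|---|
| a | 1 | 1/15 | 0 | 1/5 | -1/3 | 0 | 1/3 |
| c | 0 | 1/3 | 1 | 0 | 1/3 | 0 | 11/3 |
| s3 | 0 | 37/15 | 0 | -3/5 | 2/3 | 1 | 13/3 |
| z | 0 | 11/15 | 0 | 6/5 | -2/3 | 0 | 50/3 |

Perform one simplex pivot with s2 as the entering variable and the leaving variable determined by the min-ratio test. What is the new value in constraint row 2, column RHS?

Ratio test on column s2 — row 1: entry -1/3 ≤ 0; row 2: (11/3)/(1/3) = 11; row 3: (13/3)/(2/3) = 13/2. Minimum is 13/2 at row 3 (s3 leaves); pivot element 2/3.
Divide row 3 by 2/3; eliminate column s2 from the other rows.
Row 2 update in column RHS: 11/3 − (1/3)·(13/2) = 3/2.

3/2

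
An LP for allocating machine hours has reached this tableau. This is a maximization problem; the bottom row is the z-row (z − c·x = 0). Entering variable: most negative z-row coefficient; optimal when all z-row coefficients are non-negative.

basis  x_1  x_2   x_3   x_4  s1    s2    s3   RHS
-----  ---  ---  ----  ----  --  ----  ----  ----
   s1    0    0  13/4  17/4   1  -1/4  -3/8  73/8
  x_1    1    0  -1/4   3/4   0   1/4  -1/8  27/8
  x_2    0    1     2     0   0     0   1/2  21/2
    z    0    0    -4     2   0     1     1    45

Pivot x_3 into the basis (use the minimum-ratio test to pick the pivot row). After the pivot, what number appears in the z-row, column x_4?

94/13

Ratio test on column x_3 — row 1: (73/8)/(13/4) = 73/26; row 2: entry -1/4 ≤ 0; row 3: (21/2)/2 = 21/4. Minimum is 73/26 at row 1 (s1 leaves); pivot element 13/4.
Divide row 1 by 13/4; eliminate column x_3 from the other rows.
z-row update in column x_4: 2 − (-4)·(17/13) = 94/13.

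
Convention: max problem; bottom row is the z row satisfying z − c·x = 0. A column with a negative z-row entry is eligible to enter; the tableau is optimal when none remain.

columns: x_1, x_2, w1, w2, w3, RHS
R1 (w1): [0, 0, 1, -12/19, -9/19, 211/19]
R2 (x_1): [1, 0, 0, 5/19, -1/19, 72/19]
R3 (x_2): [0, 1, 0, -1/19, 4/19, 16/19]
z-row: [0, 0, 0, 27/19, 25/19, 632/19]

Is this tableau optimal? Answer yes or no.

yes

Every z-row coefficient is ≥ 0, so the tableau is optimal.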